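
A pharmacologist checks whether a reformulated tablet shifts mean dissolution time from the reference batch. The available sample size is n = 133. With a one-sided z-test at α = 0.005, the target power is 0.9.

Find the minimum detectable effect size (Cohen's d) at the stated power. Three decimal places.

d ≈ 0.334

Need Φ(δ − 2.576) = 0.9, so δ = 2.576 + 1.282 = 3.857.
δ = d·√n ⇒ d = δ/√n = 3.857/√133 = 0.3345.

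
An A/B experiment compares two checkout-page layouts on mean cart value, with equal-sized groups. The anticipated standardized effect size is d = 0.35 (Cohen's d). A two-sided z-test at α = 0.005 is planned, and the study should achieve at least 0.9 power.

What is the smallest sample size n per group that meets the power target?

Set Φ(δ − 2.807) = 0.9; then δ − 2.807 = Φ⁻¹(0.9) = 1.282, giving δ = 4.089.
(For δ > 0 the lower-tail rejection region contributes negligibly to power, so the one-term inversion is standard.)
δ = d·√(n/2) ⇒ n = 2(δ/d)² = 2 × (4.089 / 0.35)² = 272.92.
Round up to the next whole unit.

n = 273 per group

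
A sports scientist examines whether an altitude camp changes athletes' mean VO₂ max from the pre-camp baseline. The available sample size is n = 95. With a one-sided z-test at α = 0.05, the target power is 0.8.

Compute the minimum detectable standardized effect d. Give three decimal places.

d ≈ 0.255

Need Φ(δ − 1.645) = 0.8, so δ = 1.645 + 0.842 = 2.486.
δ = d·√n ⇒ d = δ/√n = 2.486/√95 = 0.2551.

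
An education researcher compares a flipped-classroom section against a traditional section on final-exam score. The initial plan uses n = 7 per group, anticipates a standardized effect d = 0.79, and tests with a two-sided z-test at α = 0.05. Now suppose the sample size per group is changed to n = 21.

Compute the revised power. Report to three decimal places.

Power ≈ 0.726

With n = 21 per group: δ = d·√(n/2) = 0.79 × √(21/2) = 2.5599. Critical value z_{0.025} = 1.960.
Revised power = Φ(δ − 1.960) + Φ(−δ − 1.960) = Φ(0.600) + Φ(-4.520) = 0.7257 + 0.0000 = 0.7257.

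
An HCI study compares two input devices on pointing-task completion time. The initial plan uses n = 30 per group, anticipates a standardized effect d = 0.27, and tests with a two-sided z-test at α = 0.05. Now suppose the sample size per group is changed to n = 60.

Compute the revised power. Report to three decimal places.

Power ≈ 0.316

With n = 60 per group: δ = d·√(n/2) = 0.27 × √(60/2) = 1.4789. Critical value z_{0.025} = 1.960.
Revised power = Φ(δ − 1.960) + Φ(−δ − 1.960) = Φ(-0.481) + Φ(-3.439) = 0.3152 + 0.0003 = 0.3155.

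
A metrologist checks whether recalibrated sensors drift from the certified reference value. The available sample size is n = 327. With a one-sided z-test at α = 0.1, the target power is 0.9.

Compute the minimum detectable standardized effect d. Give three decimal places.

d ≈ 0.142

Need Φ(δ − 1.282) = 0.9, so δ = 1.282 + 1.282 = 2.563.
δ = d·√n ⇒ d = δ/√n = 2.563/√327 = 0.1417.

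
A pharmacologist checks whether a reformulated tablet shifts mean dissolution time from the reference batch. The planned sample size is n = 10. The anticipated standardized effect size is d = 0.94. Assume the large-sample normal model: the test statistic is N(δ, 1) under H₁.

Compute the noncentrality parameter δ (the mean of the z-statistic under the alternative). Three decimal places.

The noncentrality parameter scales effect size by the design's sample-size factor: δ = d·√n = 0.94 × √10 = 2.9725

δ ≈ 2.973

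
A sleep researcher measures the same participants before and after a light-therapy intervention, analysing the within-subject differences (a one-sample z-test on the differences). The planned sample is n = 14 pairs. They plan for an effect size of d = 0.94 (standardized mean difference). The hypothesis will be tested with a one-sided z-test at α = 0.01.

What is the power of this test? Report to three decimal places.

Power ≈ 0.883

Noncentrality parameter: δ = d·√n = 0.94 × √14 = 3.5172
Critical value for a one-sided test at α = 0.01: z_α = 2.326.
Power = Φ(δ − 2.326) = Φ(1.191) = 0.8831.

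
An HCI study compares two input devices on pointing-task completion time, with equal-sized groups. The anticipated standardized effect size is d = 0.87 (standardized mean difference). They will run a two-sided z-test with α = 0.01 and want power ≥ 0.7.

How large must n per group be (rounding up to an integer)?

Set Φ(δ − 2.576) = 0.7; then δ − 2.576 = Φ⁻¹(0.7) = 0.524, giving δ = 3.100.
(For δ > 0 the lower-tail rejection region contributes negligibly to power, so the one-term inversion is standard.)
δ = d·√(n/2) ⇒ n = 2(δ/d)² = 2 × (3.100 / 0.87)² = 25.40.
Round up to the next whole unit.

n = 26 per group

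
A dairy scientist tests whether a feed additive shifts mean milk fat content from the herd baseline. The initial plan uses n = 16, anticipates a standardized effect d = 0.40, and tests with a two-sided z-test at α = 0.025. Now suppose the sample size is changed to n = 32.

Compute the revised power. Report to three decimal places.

Power ≈ 0.509

With n = 32: δ = d·√n = 0.40 × √32 = 2.2627. Critical value z_{0.0125} = 2.241.
Revised power = Φ(δ − 2.241) + Φ(−δ − 2.241) = Φ(0.021) + Φ(-4.504) = 0.5085 + 0.0000 = 0.5085.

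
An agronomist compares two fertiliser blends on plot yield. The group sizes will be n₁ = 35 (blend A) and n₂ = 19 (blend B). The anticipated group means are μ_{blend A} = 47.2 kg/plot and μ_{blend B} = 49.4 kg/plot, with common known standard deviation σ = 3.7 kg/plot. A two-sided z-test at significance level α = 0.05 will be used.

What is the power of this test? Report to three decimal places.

Power ≈ 0.550

Standardized effect: d = |μ_{blend A} − μ_{blend B}| / σ = |47.2 − 49.4| / 3.7 = 0.5946
Noncentrality parameter: δ = d / √(1/n₁ + 1/n₂) = 0.5946 / √(1/35 + 1/19) = 2.0866
Critical value for a two-sided test at α = 0.05: z_{α/2} = 1.960.
Power = Φ(δ − 1.960) + Φ(−δ − 1.960) = Φ(0.127) + Φ(-4.047) = 0.5504 + 0.0000 = 0.5504.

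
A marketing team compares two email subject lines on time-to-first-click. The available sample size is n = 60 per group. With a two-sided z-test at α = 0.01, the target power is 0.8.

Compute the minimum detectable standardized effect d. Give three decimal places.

Required noncentrality: δ = z_{0.005} + z_{0.20} = 2.576 + 0.842 = 3.417.
(The second rejection-region term Φ(−δ − z_{α/2}) is negligible and dropped.)
δ = d·√(n/2) ⇒ d = δ/√(n/2) = 3.417/√(60/2) = 0.6239.

d ≈ 0.624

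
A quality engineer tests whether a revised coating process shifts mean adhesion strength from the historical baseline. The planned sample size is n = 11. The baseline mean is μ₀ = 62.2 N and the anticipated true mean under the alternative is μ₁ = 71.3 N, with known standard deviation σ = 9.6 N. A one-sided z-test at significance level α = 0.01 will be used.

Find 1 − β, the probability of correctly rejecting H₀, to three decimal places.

Power ≈ 0.793

Standardized effect: d = |μ₁ − μ₀| / σ = |71.3 − 62.2| / 9.6 = 0.9479
Noncentrality parameter: δ = d·√n = 0.9479 × √11 = 3.1439
Critical value for a one-sided test at α = 0.01: z_α = 2.326.
Power = P(Z > 2.326 − δ) = Φ(0.818) = 0.7932.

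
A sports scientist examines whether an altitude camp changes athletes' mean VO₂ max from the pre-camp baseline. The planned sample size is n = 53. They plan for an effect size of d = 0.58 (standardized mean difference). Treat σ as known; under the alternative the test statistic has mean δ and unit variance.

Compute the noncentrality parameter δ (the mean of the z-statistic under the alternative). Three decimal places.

δ ≈ 4.222

The noncentrality parameter scales effect size by the design's sample-size factor: δ = d·√n = 0.58 × √53 = 4.2225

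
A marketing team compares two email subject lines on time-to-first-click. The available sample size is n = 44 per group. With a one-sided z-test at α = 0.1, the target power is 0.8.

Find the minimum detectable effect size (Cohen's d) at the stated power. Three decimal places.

d ≈ 0.453

Required noncentrality: δ = z_{0.1} + z_{0.20} = 1.282 + 0.842 = 2.123.
δ = d·√(n/2) ⇒ d = δ/√(n/2) = 2.123/√(44/2) = 0.4527.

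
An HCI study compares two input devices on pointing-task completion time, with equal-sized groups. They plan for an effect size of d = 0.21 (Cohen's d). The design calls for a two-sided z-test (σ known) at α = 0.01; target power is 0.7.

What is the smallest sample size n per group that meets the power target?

n = 436 per group

Set Φ(δ − 2.576) = 0.7; then δ − 2.576 = Φ⁻¹(0.7) = 0.524, giving δ = 3.100.
(The Φ(−δ − z_{α/2}) term is vanishingly small for δ > 0 and is dropped in the standard sample-size formula.)
δ = d·√(n/2) ⇒ n = 2(δ/d)² = 2 × (3.100 / 0.21)² = 435.89.
Round up to the next whole unit.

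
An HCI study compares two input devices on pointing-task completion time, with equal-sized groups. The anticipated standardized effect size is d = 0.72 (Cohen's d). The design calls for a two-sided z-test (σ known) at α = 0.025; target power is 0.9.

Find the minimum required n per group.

For power 0.9 need Φ(δ − z_{0.0125}) = 0.9, so δ = z_{0.0125} + z_{0.10} = 2.241 + 1.282 = 3.523.
(Ignoring the negligible lower-tail rejection probability gives the usual closed-form inversion.)
δ = d·√(n/2) ⇒ n = 2(δ/d)² = 2 × (3.523 / 0.72)² = 47.88.
Rounding up, n = 48 per group.

n = 48 per group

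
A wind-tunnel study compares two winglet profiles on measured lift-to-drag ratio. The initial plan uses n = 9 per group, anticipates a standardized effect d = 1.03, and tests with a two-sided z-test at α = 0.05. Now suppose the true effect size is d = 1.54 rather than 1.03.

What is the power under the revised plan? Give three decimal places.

Power ≈ 0.904

With d = 1.54: δ = d·√(n/2) = 1.54 × √(9/2) = 3.2668. Critical value z_{0.025} = 1.960.
Revised power = Φ(δ − 1.960) + Φ(−δ − 1.960) = Φ(1.307) + Φ(-5.227) = 0.9044 + 0.0000 = 0.9044.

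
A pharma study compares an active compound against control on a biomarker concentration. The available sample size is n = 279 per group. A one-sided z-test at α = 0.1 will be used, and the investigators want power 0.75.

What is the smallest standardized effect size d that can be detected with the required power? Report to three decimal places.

d ≈ 0.166

Required noncentrality: δ = z_{0.1} + z_{0.25} = 1.282 + 0.674 = 1.956.
δ = d·√(n/2) ⇒ d = δ/√(n/2) = 1.956/√(279/2) = 0.1656.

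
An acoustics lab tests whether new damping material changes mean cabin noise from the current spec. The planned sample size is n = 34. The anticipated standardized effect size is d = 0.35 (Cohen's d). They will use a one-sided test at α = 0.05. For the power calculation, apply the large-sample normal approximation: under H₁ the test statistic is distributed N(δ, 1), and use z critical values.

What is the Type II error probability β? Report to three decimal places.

Noncentrality parameter: δ = d·√n = 0.35 × √34 = 2.0408
One-sided α = 0.05 → critical value z_{0.05} = 1.645.
Power = P(Z > 1.645 − δ) = Φ(0.396) = 0.6539.
Type II error: β = 1 − power = 1 − 0.6539 = 0.3461.

β ≈ 0.346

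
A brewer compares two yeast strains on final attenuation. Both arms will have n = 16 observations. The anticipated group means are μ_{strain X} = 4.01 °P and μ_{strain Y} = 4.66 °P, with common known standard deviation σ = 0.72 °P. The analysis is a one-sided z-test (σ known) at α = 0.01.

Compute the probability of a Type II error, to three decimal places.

Standardized effect: d = |μ_{strain X} − μ_{strain Y}| / σ = |4.01 − 4.66| / 0.72 = 0.9028
Noncentrality parameter: δ = d·√(n/2) = 0.9028 × √(16/2) = 2.5534
One-sided α = 0.01 → critical value z_{0.01} = 2.326.
Power = P(Z > 2.326 − δ) = Φ(0.227) = 0.5898.
Type II error: β = 1 − power = 1 − 0.5898 = 0.4102.

β ≈ 0.410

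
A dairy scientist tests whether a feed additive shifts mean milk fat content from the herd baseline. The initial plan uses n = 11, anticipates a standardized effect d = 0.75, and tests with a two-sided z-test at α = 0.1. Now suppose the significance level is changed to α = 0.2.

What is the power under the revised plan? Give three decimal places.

δ = d·√n = 0.75 × √11 = 2.4875 (unchanged). New critical value: z_{0.1} = 1.282.
Revised power = Φ(δ − 1.282) + Φ(−δ − 1.282) = Φ(1.206) + Φ(-3.769) = 0.8861 + 0.0001 = 0.8862.

Power ≈ 0.886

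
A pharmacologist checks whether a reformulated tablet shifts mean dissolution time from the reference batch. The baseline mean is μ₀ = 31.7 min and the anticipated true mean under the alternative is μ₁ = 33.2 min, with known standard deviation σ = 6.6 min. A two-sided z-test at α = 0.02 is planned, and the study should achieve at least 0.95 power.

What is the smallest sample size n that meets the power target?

n = 306

Standardized effect: d = |μ₁ − μ₀| / σ = |33.2 − 31.7| / 6.6 = 0.2273
For power 0.95 need Φ(δ − z_{0.01}) = 0.95, so δ = z_{0.01} + z_{0.05} = 2.326 + 1.645 = 3.971.
(For δ > 0 the lower-tail rejection region contributes negligibly to power, so the one-term inversion is standard.)
δ = d·√n ⇒ n = (δ/d)² = (3.971 / 0.2273)² = 305.32.
Round up to the next whole unit.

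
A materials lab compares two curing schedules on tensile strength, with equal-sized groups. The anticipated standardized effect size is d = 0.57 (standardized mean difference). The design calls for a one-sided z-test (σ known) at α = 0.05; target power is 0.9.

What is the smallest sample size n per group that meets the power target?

For power 0.9 need Φ(δ − z_{0.05}) = 0.9, so δ = z_{0.05} + z_{0.10} = 1.645 + 1.282 = 2.926.
δ = d·√(n/2) ⇒ n = 2(δ/d)² = 2 × (2.926 / 0.57)² = 52.72.
Round up to the next whole unit.

n = 53 per group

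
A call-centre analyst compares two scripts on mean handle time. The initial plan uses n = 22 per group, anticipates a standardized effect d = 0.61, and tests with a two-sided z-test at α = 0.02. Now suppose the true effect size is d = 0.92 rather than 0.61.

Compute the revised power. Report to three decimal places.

With d = 0.92: δ = d·√(n/2) = 0.92 × √(22/2) = 3.0513. Critical value z_{0.01} = 2.326.
Revised power = Φ(δ − 2.326) + Φ(−δ − 2.326) = Φ(0.725) + Φ(-5.378) = 0.7658 + 0.0000 = 0.7658.

Power ≈ 0.766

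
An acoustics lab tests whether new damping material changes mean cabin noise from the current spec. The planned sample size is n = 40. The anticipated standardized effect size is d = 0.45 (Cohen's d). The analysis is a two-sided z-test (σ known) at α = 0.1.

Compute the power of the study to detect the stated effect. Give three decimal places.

Power ≈ 0.885

Noncentrality parameter: δ = d·√n = 0.45 × √40 = 2.8460
Critical value for a two-sided test at α = 0.1: z_{α/2} = 1.645.
Power = Φ(δ − 1.645) + Φ(−δ − 1.645) = Φ(1.201) + Φ(-4.491) = 0.8852 + 0.0000 = 0.8852.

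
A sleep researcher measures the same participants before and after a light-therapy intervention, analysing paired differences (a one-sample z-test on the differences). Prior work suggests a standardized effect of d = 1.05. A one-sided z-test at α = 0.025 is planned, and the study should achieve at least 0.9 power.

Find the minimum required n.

n = 10

Set Φ(δ − 1.960) = 0.9; then δ − 1.960 = Φ⁻¹(0.9) = 1.282, giving δ = 3.242.
δ = d·√n ⇒ n = (δ/d)² = (3.242 / 1.05)² = 9.53.
Round up to the next whole unit.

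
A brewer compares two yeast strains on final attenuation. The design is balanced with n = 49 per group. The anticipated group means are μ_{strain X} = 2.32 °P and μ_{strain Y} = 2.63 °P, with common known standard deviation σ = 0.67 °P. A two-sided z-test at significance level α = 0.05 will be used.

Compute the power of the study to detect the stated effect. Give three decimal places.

Power ≈ 0.629

Standardized effect: d = |μ_{strain X} − μ_{strain Y}| / σ = |2.32 − 2.63| / 0.67 = 0.4627
Noncentrality parameter: δ = d·√(n/2) = 0.4627 × √(49/2) = 2.2902
Two-sided α = 0.05 → critical value z_{0.025} = 1.960.
Power = Φ(δ − 1.960) + Φ(−δ − 1.960) = Φ(0.330) + Φ(-4.250) = 0.6294 + 0.0000 = 0.6294.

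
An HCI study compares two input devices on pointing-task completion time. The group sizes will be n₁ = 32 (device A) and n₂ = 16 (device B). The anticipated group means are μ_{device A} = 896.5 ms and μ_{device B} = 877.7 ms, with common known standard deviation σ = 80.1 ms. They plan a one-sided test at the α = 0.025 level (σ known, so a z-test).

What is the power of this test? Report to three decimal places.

Standardized effect: d = |μ_{device A} − μ_{device B}| / σ = |896.5 − 877.7| / 80.1 = 0.2347
Noncentrality parameter: δ = d / √(1/n₁ + 1/n₂) = 0.2347 / √(1/32 + 1/16) = 0.7665
One-sided α = 0.025 → critical value z_{0.025} = 1.960.
Power = Φ(δ − 1.960) = Φ(-1.193) = 0.1164.

Power ≈ 0.116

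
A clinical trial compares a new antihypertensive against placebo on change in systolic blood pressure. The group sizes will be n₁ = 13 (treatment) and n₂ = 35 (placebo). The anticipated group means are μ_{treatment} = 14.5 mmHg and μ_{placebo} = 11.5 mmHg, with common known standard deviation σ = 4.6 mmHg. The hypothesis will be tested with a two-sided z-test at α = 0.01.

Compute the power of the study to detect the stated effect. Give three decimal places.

Power ≈ 0.285

Standardized effect: d = |μ_{treatment} − μ_{placebo}| / σ = |14.5 − 11.5| / 4.6 = 0.6522
Noncentrality parameter: δ = d / √(1/n₁ + 1/n₂) = 0.6522 / √(1/13 + 1/35) = 2.0079
Two-sided α = 0.01 → critical value z_{0.005} = 2.576.
Power = Φ(δ − 2.576) + Φ(−δ − 2.576) = Φ(-0.568) + Φ(-4.584) = 0.2851 + 0.0000 = 0.2851.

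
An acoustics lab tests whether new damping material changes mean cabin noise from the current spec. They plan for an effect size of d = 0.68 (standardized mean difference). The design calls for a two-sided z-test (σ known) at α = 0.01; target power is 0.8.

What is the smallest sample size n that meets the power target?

Set Φ(δ − 2.576) = 0.8; then δ − 2.576 = Φ⁻¹(0.8) = 0.842, giving δ = 3.417.
(For δ > 0 the lower-tail rejection region contributes negligibly to power, so the one-term inversion is standard.)
δ = d·√n ⇒ n = (δ/d)² = (3.417 / 0.68)² = 25.26.
Round up to the next whole unit.

n = 26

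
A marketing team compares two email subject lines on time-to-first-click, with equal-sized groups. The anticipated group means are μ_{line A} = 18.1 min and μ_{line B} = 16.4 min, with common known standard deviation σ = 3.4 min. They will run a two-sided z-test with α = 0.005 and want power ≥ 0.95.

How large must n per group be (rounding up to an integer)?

n = 159 per group

Standardized effect: d = |μ_{line A} − μ_{line B}| / σ = |18.1 − 16.4| / 3.4 = 0.5000
For power 0.95 need Φ(δ − z_{0.0025}) = 0.95, so δ = z_{0.0025} + z_{0.05} = 2.807 + 1.645 = 4.452.
(Ignoring the negligible lower-tail rejection probability gives the usual closed-form inversion.)
δ = d·√(n/2) ⇒ n = 2(δ/d)² = 2 × (4.452 / 0.5000)² = 158.55.
Round up to the next whole unit.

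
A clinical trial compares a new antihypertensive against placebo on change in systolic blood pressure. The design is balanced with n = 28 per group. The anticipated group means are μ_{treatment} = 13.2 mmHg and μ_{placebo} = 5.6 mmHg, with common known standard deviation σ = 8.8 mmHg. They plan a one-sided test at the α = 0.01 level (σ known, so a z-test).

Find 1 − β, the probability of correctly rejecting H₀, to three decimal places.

Power ≈ 0.817

Standardized effect: d = |μ_{treatment} − μ_{placebo}| / σ = |13.2 − 5.6| / 8.8 = 0.8636
Noncentrality parameter: δ = d·√(n/2) = 0.8636 × √(28/2) = 3.2314
One-sided α = 0.01 → critical value z_{0.01} = 2.326.
Power = Φ(δ − 2.326) = Φ(0.905) = 0.8173.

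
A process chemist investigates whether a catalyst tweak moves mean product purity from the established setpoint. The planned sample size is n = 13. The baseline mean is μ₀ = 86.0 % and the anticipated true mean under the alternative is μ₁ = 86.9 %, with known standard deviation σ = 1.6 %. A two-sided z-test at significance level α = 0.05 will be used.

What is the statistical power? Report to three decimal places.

Power ≈ 0.527

Standardized effect: d = |μ₁ − μ₀| / σ = |86.9 − 86.0| / 1.6 = 0.5625
Noncentrality parameter: δ = d·√n = 0.5625 × √13 = 2.0281
Critical value for a two-sided test at α = 0.05: z_{α/2} = 1.960.
Power = Φ(δ − 1.960) + Φ(−δ − 1.960) = Φ(0.068) + Φ(-3.988) = 0.5272 + 0.0000 = 0.5272.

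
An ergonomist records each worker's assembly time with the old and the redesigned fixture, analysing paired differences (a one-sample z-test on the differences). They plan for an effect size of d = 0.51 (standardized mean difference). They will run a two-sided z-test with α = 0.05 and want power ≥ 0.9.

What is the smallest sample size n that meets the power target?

n = 41

Set Φ(δ − 1.960) = 0.9; then δ − 1.960 = Φ⁻¹(0.9) = 1.282, giving δ = 3.242.
(Ignoring the negligible lower-tail rejection probability gives the usual closed-form inversion.)
δ = d·√n ⇒ n = (δ/d)² = (3.242 / 0.51)² = 40.40.
Round up to the next whole unit.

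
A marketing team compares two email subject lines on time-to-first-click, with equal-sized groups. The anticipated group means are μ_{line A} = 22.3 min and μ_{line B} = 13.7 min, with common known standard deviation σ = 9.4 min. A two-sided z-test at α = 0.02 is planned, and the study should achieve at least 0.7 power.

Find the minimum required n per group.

Standardized effect: d = |μ_{line A} − μ_{line B}| / σ = |22.3 − 13.7| / 9.4 = 0.9149
Set Φ(δ − 2.326) = 0.7; then δ − 2.326 = Φ⁻¹(0.7) = 0.524, giving δ = 2.851.
(Ignoring the negligible lower-tail rejection probability gives the usual closed-form inversion.)
δ = d·√(n/2) ⇒ n = 2(δ/d)² = 2 × (2.851 / 0.9149)² = 19.42.
Round up to the next whole unit.

n = 20 per group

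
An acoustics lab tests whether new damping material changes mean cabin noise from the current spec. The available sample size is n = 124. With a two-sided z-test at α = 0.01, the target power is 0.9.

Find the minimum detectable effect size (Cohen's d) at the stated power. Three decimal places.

Required noncentrality: δ = z_{0.005} + z_{0.10} = 2.576 + 1.282 = 3.857.
(Lower-tail contribution to power is negligible for δ > 0.)
δ = d·√n ⇒ d = δ/√n = 3.857/√124 = 0.3464.

d ≈ 0.346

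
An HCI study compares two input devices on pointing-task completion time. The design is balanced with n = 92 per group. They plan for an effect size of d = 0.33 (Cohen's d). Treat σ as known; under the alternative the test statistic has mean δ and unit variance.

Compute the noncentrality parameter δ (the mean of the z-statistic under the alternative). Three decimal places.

δ ≈ 2.238

δ = d·√(n/2) = 0.33 × √(92/2) = 2.2382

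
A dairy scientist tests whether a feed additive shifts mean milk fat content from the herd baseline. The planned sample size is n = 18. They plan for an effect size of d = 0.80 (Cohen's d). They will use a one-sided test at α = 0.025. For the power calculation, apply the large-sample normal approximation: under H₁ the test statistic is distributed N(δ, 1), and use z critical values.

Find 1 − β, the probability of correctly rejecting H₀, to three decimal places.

Noncentrality parameter: δ = d·√n = 0.80 × √18 = 3.3941
Critical value for a one-sided test at α = 0.025: z_α = 1.960.
Power = P(Z > 1.960 − δ) = Φ(1.434) = 0.9242.

Power ≈ 0.924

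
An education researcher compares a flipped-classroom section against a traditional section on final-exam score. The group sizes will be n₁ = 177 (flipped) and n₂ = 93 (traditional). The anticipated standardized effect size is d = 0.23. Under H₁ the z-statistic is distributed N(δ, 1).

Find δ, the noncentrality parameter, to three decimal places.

δ ≈ 1.796

The noncentrality parameter scales effect size by the design's sample-size factor: δ = d / √(1/n₁ + 1/n₂) = 0.23 / √(1/177 + 1/93) = 1.7959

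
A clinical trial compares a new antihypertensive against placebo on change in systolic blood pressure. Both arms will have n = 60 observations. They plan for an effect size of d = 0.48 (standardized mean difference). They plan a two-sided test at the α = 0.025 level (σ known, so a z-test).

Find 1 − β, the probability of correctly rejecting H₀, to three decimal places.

Noncentrality parameter: δ = d·√(n/2) = 0.48 × √(60/2) = 2.6291
Two-sided α = 0.025 → critical value z_{0.0125} = 2.241.
Power = Φ(δ − 2.241) + Φ(−δ − 2.241) = Φ(0.388) + Φ(-4.870) = 0.6509 + 0.0000 = 0.6509.

Power ≈ 0.651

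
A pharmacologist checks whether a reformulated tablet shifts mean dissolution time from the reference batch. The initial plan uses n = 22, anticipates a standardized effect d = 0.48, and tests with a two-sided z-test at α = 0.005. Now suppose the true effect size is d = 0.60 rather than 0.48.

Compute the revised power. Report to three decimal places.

With d = 0.60: δ = d·√n = 0.60 × √22 = 2.8142. Critical value z_{0.0025} = 2.807.
Revised power = Φ(δ − 2.807) + Φ(−δ − 2.807) = Φ(0.007) + Φ(-5.621) = 0.5029 + 0.0000 = 0.5029.

Power ≈ 0.503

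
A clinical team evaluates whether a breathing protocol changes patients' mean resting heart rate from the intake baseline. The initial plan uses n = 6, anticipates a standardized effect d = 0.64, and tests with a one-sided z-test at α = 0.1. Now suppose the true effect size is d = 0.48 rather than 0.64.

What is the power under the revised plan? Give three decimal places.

With d = 0.48: δ = d·√n = 0.48 × √6 = 1.1758. Critical value z_{0.1} = 1.282.
Revised power = Φ(δ − 1.282) = Φ(-0.106) = 0.4579.

Power ≈ 0.458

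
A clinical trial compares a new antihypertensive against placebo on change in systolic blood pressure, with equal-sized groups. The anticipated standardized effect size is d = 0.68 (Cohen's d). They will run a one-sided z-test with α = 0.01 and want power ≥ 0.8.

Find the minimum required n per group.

Set Φ(δ − 2.326) = 0.8; then δ − 2.326 = Φ⁻¹(0.8) = 0.842, giving δ = 3.168.
δ = d·√(n/2) ⇒ n = 2(δ/d)² = 2 × (3.168 / 0.68)² = 43.41.
Rounding up, n = 44 per group.

n = 44 per group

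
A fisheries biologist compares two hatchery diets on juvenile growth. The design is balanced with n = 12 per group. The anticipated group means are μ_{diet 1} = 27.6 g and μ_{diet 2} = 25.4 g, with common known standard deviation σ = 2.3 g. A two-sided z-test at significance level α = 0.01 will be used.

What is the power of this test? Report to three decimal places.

Power ≈ 0.408

Standardized effect: d = |μ_{diet 1} − μ_{diet 2}| / σ = |27.6 − 25.4| / 2.3 = 0.9565
Noncentrality parameter: δ = d·√(n/2) = 0.9565 × √(12/2) = 2.3430
Two-sided α = 0.01 → critical value z_{0.005} = 2.576.
Power = Φ(δ − 2.576) + Φ(−δ − 2.576) = Φ(-0.233) + Φ(-4.919) = 0.4079 + 0.0000 = 0.4079.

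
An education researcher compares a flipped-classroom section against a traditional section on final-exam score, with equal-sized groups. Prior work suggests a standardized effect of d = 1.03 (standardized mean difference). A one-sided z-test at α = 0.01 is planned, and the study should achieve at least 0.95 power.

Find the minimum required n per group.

n = 30 per group

For power 0.95 need Φ(δ − z_{0.01}) = 0.95, so δ = z_{0.01} + z_{0.05} = 2.326 + 1.645 = 3.971.
δ = d·√(n/2) ⇒ n = 2(δ/d)² = 2 × (3.971 / 1.03)² = 29.73.
Rounding up, n = 30 per group.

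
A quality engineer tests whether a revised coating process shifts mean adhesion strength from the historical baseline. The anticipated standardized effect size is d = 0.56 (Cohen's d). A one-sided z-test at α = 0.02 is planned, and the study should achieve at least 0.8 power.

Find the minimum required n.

For power 0.8 need Φ(δ − z_{0.02}) = 0.8, so δ = z_{0.02} + z_{0.20} = 2.054 + 0.842 = 2.895.
δ = d·√n ⇒ n = (δ/d)² = (2.895 / 0.56)² = 26.73.
Rounding up, n = 27.

n = 27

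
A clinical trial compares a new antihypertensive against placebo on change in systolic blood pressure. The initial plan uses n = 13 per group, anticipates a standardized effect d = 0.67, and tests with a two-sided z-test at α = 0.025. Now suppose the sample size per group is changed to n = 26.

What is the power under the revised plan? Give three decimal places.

With n = 26 per group: δ = d·√(n/2) = 0.67 × √(26/2) = 2.4157. Critical value z_{0.0125} = 2.241.
Revised power = Φ(δ − 2.241) + Φ(−δ − 2.241) = Φ(0.174) + Φ(-4.657) = 0.5692 + 0.0000 = 0.5692.

Power ≈ 0.569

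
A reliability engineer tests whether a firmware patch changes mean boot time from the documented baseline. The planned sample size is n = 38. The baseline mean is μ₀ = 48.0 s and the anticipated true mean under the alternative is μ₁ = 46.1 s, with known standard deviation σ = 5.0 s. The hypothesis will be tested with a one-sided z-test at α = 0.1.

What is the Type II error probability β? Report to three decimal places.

β ≈ 0.144

Standardized effect: d = |μ₁ − μ₀| / σ = |46.1 − 48.0| / 5.0 = 0.3800
Noncentrality parameter: δ = d·√n = 0.3800 × √38 = 2.3425
Critical value for a one-sided test at α = 0.1: z_α = 1.282.
Power = P(Z > 1.282 − δ) = Φ(1.061) = 0.8556.
Type II error: β = 1 − power = 1 − 0.8556 = 0.1444.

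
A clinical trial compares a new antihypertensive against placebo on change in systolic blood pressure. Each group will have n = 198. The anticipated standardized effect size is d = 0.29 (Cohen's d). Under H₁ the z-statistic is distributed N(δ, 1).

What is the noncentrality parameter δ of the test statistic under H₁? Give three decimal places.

δ ≈ 2.885

δ = d·√(n/2) = 0.29 × √(198/2) = 2.8855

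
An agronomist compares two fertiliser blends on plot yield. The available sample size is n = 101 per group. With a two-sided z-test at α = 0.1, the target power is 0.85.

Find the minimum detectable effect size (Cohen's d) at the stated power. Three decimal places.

d ≈ 0.377

Need Φ(δ − 1.645) = 0.85, so δ = 1.645 + 1.036 = 2.681.
(Lower-tail contribution to power is negligible for δ > 0.)
δ = d·√(n/2) ⇒ d = δ/√(n/2) = 2.681/√(101/2) = 0.3773.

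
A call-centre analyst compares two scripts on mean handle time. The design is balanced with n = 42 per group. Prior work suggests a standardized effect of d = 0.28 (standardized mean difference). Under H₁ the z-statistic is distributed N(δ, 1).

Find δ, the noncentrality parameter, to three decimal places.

The noncentrality parameter scales effect size by the design's sample-size factor: δ = d·√(n/2) = 0.28 × √(42/2) = 1.2831

δ ≈ 1.283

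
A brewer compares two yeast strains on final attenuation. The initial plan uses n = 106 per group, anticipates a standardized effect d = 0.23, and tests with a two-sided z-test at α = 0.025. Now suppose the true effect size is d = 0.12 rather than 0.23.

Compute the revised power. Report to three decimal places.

Power ≈ 0.087

With d = 0.12: δ = d·√(n/2) = 0.12 × √(106/2) = 0.8736. Critical value z_{0.0125} = 2.241.
Revised power = Φ(δ − 2.241) + Φ(−δ − 2.241) = Φ(-1.368) + Φ(-3.115) = 0.0857 + 0.0009 = 0.0866.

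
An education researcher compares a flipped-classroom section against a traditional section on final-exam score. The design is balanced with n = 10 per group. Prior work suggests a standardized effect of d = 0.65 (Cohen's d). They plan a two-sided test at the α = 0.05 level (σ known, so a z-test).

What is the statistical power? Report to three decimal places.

Noncentrality parameter: δ = d·√(n/2) = 0.65 × √(10/2) = 1.4534
Two-sided α = 0.05 → critical value z_{0.025} = 1.960.
Power = Φ(δ − 1.960) + Φ(−δ − 1.960) = Φ(-0.507) + Φ(-3.413) = 0.3062 + 0.0003 = 0.3066.

Power ≈ 0.307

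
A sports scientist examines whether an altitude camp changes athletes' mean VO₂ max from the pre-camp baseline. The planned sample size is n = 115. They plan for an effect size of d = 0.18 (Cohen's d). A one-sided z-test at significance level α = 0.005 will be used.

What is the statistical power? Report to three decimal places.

Power ≈ 0.259

Noncentrality parameter: δ = d·√n = 0.18 × √115 = 1.9303
One-sided α = 0.005 → critical value z_{0.005} = 2.576.
Power = Φ(δ − 2.576) = Φ(-0.646) = 0.2593.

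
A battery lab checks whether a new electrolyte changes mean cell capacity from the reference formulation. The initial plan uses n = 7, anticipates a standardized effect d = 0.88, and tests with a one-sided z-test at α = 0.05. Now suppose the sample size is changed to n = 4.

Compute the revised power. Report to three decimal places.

Power ≈ 0.546

With n = 4: δ = d·√n = 0.88 × √4 = 1.7600. Critical value z_{0.05} = 1.645.
Revised power = P(Z > 1.645 − δ) = Φ(0.115) = 0.5458.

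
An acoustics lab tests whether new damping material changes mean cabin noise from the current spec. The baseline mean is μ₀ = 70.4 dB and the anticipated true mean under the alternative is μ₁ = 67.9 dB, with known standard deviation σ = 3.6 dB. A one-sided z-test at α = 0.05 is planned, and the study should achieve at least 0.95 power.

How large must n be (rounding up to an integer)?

n = 23

Standardized effect: d = |μ₁ − μ₀| / σ = |67.9 − 70.4| / 3.6 = 0.6944
Set Φ(δ − 1.645) = 0.95; then δ − 1.645 = Φ⁻¹(0.95) = 1.645, giving δ = 3.290.
δ = d·√n ⇒ n = (δ/d)² = (3.290 / 0.6944)² = 22.44.
Rounding up, n = 23.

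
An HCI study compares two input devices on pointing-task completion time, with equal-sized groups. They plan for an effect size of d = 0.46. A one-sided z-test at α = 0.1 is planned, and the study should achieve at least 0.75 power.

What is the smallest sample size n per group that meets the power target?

n = 37 per group

For power 0.75 need Φ(δ − z_{0.1}) = 0.75, so δ = z_{0.1} + z_{0.25} = 1.282 + 0.674 = 1.956.
δ = d·√(n/2) ⇒ n = 2(δ/d)² = 2 × (1.956 / 0.46)² = 36.16.
Rounding up, n = 37 per group.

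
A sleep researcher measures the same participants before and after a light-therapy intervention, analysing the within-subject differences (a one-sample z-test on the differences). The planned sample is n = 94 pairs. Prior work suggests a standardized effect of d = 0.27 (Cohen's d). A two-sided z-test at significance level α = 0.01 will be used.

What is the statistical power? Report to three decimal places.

Power ≈ 0.517

Noncentrality parameter: δ = d·√n = 0.27 × √94 = 2.6177
Critical value for a two-sided test at α = 0.01: z_{α/2} = 2.576.
Power = Φ(δ − 2.576) + Φ(−δ − 2.576) = Φ(0.042) + Φ(-5.194) = 0.5167 + 0.0000 = 0.5167.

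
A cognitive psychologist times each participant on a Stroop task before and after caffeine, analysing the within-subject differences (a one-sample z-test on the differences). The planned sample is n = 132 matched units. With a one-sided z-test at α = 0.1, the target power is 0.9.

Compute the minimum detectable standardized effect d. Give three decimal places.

Required noncentrality: δ = z_{0.1} + z_{0.10} = 1.282 + 1.282 = 2.563.
δ = d·√n ⇒ d = δ/√n = 2.563/√132 = 0.2231.

d ≈ 0.223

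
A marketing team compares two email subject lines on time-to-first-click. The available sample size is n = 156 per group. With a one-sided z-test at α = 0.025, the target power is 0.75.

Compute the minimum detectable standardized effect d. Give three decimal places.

d ≈ 0.298

Need Φ(δ − 1.960) = 0.75, so δ = 1.960 + 0.674 = 2.634.
δ = d·√(n/2) ⇒ d = δ/√(n/2) = 2.634/√(156/2) = 0.2983.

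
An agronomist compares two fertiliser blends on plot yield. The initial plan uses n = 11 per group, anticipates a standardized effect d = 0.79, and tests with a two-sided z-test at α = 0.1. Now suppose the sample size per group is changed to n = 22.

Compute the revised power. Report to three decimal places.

With n = 22 per group: δ = d·√(n/2) = 0.79 × √(22/2) = 2.6201. Critical value z_{0.05} = 1.645.
Revised power = Φ(δ − 1.645) + Φ(−δ − 1.645) = Φ(0.975) + Φ(-4.265) = 0.8353 + 0.0000 = 0.8353.

Power ≈ 0.835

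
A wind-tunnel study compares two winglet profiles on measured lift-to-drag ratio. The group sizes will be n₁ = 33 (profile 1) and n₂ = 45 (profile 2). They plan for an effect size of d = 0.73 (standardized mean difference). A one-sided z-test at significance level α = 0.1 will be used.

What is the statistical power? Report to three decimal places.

Power ≈ 0.972

Noncentrality parameter: δ = d / √(1/n₁ + 1/n₂) = 0.73 / √(1/33 + 1/45) = 3.1852
One-sided α = 0.1 → critical value z_{0.1} = 1.282.
Power = Φ(δ − 1.282) = Φ(1.904) = 0.9715.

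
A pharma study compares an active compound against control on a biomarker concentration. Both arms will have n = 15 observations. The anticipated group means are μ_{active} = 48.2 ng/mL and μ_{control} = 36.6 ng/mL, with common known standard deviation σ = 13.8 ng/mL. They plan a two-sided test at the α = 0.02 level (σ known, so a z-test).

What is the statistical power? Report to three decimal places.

Power ≈ 0.490

Standardized effect: d = |μ_{active} − μ_{control}| / σ = |48.2 − 36.6| / 13.8 = 0.8406
Noncentrality parameter: δ = d·√(n/2) = 0.8406 × √(15/2) = 2.3020
Two-sided α = 0.02 → critical value z_{0.01} = 2.326.
Power = Φ(δ − 2.326) + Φ(−δ − 2.326) = Φ(-0.024) + Φ(-4.628) = 0.4903 + 0.0000 = 0.4903.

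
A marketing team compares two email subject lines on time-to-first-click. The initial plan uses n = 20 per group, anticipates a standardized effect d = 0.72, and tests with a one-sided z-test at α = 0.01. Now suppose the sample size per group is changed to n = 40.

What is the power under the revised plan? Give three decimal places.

Power ≈ 0.814

With n = 40 per group: δ = d·√(n/2) = 0.72 × √(40/2) = 3.2199. Critical value z_{0.01} = 2.326.
Revised power = P(Z > 2.326 − δ) = Φ(0.894) = 0.8142.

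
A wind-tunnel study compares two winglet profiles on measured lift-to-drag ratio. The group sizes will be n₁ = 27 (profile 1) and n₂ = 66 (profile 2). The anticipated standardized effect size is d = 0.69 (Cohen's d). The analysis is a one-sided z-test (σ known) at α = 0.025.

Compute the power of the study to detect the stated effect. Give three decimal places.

Power ≈ 0.856

Noncentrality parameter: λ = d / √(1/n₁ + 1/n₂) = 0.69 / √(1/27 + 1/66) = 3.0204
One-sided α = 0.025 → critical value z_{0.025} = 1.960.
Power = P(Z > 1.960 − λ) = Φ(1.060) = 0.8555.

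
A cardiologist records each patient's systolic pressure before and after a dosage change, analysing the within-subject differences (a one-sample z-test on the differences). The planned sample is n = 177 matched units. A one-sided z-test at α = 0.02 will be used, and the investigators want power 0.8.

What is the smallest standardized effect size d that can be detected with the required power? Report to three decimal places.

d ≈ 0.218

Need Φ(δ − 2.054) = 0.8, so δ = 2.054 + 0.842 = 2.895.
δ = d·√n ⇒ d = δ/√n = 2.895/√177 = 0.2176.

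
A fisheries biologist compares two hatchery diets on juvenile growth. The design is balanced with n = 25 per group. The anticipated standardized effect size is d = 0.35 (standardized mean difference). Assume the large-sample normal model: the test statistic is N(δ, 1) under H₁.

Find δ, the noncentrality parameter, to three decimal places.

δ ≈ 1.237

δ = d·√(n/2) = 0.35 × √(25/2) = 1.2374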